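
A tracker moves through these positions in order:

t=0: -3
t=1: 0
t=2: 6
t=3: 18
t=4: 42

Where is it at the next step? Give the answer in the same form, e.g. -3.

90

Step-to-step displacements: +3, +6, +12, +24; each is 2× the previous.
step 5: 42 + 48 → 90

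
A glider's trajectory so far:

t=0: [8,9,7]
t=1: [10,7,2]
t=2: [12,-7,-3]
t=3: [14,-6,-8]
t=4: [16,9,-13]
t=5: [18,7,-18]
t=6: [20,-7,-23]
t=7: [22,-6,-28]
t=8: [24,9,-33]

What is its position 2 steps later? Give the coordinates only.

The first coordinate changes by +2 each step, so at step 10 it is 8 + 10·(2) = 28.
The second coordinate repeats the cycle [9, 7, -7, -6] with period 4; step 10 mod 4 = 2, giving -7.
The third coordinate changes by -5 each step, so at step 10 it is 7 + 10·(-5) = -43.

[28,-7,-43]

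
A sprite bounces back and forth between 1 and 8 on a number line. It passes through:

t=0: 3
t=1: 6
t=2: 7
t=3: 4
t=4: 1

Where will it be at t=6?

7

The value reflects between 1 and 8, moving 3 per step.
  step 5: 1 → 4
  step 6: 4 → 7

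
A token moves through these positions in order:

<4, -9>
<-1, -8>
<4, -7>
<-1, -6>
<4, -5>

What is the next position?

<-1, -4>

The first coordinate repeats the cycle [4, -1] with period 2; step 5 mod 2 = 1, giving -1.
The second coordinate changes by +1 each step, so at step 5 it is -9 + 5·(1) = -4.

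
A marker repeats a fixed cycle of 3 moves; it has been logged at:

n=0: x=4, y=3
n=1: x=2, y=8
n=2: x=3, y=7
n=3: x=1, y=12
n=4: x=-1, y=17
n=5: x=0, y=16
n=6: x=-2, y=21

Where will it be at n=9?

x=-5, y=30

The moves between consecutive positions are (-2,+5), (+1,-1), (-2,+5), (-2,+5), (+1,-1), (-2,+5); they repeat the 3-cycle [(-2,+5), (+1,-1), (-2,+5)].
step 7: apply (-2,+5) → x=-4, y=26
step 8: apply (+1,-1) → x=-3, y=25
step 9: apply (-2,+5) → x=-5, y=30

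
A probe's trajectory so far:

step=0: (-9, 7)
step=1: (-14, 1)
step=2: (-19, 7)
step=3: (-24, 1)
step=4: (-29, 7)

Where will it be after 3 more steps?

(-44, 1)

The first coordinate changes by -5 each step, so at step 7 it is -9 + 7·(-5) = -44.
The second coordinate repeats the cycle [7, 1] with period 2; step 7 mod 2 = 1, giving 1.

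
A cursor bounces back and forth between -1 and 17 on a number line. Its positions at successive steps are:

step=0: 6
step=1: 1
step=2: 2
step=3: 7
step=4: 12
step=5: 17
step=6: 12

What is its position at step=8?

2

The value travels 5 per step and bounces off the walls at -1 and 17.
  step 7: 12 → 7
  step 8: 7 → 2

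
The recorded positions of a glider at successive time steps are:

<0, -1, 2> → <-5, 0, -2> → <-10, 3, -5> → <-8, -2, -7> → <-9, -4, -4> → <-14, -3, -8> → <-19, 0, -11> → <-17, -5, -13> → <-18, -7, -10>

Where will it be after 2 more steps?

<-28, -3, -17>

Differencing gives <-5, +1, -4>, <-5, +3, -3>, <+2, -5, -2>, <-1, -2, +3>, <-5, +1, -4>, <-5, +3, -3>, <+2, -5, -2>, <-1, -2, +3>. This is the pattern <-5, +1, -4>, <-5, +3, -3>, <+2, -5, -2>, <-1, -2, +3> repeated.
step 9: apply <-5, +1, -4> → <-23, -6, -14>
step 10: apply <-5, +3, -3> → <-28, -3, -17>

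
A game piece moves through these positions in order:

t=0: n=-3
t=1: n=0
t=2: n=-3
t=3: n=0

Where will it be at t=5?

n=0

The jumps are +3, -3, +3 — a geometric progression with ratio -1.
step 4: 0 − 3 → n=-3
step 5: -3 + 3 → n=0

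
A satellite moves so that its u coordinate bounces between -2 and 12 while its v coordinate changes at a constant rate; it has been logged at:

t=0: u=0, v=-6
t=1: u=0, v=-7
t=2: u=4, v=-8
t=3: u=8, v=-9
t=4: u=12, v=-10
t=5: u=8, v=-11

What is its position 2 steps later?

u=0, v=-13

The u coordinate travels 4 per step and bounces off the walls at -2 and 12.
  step 6: 8 → 4
  step 7: 4 → 0
The v coordinate changes by -1 each step: at step 7 it is -13.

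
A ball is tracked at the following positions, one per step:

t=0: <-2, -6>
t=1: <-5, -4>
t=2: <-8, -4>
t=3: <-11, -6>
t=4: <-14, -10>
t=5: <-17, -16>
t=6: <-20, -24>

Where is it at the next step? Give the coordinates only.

Successive displacements: <-3, +2>, <-3, +0>, <-3, -2>, <-3, -4>, <-3, -6>, <-3, -8> — each changes by <+0, -2>.
step 7: <-20, -24> + <-3, -10> → <-23, -34>

<-23, -34>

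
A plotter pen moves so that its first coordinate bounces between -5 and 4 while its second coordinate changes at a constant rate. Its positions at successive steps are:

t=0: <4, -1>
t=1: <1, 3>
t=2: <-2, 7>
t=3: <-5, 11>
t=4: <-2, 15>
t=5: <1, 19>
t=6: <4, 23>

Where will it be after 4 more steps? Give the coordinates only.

<-2, 39>

The first coordinate travels 3 per step and bounces off the walls at -5 and 4.
  step 7: 4 → 1
  step 8: 1 → -2
  step 9: -2 → -5
  step 10: -5 → -2
The second coordinate changes by +4 each step: at step 10 it is 39.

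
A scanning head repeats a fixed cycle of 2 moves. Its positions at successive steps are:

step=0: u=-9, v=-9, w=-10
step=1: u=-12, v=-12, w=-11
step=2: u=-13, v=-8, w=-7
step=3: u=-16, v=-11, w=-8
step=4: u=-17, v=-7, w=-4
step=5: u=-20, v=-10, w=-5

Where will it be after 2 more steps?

u=-24, v=-9, w=-2

Differencing gives (-3, -3, -1), (-1, +4, +4), (-3, -3, -1), (-1, +4, +4), (-3, -3, -1). This is the pattern (-3, -3, -1), (-1, +4, +4) repeated.
step 6: apply (-1, +4, +4) → u=-21, v=-6, w=-1
step 7: apply (-3, -3, -1) → u=-24, v=-9, w=-2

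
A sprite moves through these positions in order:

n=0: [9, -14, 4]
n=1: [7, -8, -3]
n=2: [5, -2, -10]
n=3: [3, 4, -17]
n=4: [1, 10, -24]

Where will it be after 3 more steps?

[-5, 28, -45]

Each step adds [-2, +6, -7] to the position.
step 5: [1, 10, -24] + [-2, +6, -7] → [-1, 16, -31]
step 6: [-1, 16, -31] + [-2, +6, -7] → [-3, 22, -38]
step 7: [-3, 22, -38] + [-2, +6, -7] → [-5, 28, -45]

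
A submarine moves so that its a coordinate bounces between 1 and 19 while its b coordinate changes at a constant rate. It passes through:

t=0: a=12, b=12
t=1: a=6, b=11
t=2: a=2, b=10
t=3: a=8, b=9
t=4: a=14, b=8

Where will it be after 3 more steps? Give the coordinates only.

The a coordinate travels 6 per step and bounces off the walls at 1 and 19.
  step 5: 14 → 18
  step 6: 18 → 12
  step 7: 12 → 6
The b coordinate changes by -1 each step: at step 7 it is 5.

a=6, b=5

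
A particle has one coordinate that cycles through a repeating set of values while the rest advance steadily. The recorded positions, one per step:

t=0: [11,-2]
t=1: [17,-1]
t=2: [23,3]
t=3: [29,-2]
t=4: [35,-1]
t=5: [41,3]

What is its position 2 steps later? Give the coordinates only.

The first coordinate changes by +6 each step, so at step 7 it is 11 + 7·(6) = 53.
The second coordinate repeats the cycle [-2, -1, 3] with period 3; step 7 mod 3 = 1, giving -1.

[53,-1]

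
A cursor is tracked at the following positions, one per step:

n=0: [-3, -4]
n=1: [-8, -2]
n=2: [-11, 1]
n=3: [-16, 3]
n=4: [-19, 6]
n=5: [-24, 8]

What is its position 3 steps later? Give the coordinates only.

[-35, 16]

The moves between consecutive positions are [-5, +2], [-3, +3], [-5, +2], [-3, +3], [-5, +2]; they repeat the 2-cycle [[-5, +2], [-3, +3]].
step 6: apply [-3, +3] → [-27, 11]
step 7: apply [-5, +2] → [-32, 13]
step 8: apply [-3, +3] → [-35, 16]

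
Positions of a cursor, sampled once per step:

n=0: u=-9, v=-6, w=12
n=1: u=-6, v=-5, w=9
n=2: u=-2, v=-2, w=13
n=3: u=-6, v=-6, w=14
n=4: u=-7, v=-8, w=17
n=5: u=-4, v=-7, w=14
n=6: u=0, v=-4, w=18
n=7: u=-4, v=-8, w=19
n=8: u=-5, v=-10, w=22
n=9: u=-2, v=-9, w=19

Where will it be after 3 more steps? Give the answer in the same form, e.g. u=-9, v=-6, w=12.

Differencing gives (+3, +1, -3), (+4, +3, +4), (-4, -4, +1), (-1, -2, +3), (+3, +1, -3), (+4, +3, +4), (-4, -4, +1), (-1, -2, +3), (+3, +1, -3). This is the pattern (+3, +1, -3), (+4, +3, +4), (-4, -4, +1), (-1, -2, +3) repeated.
step 10: apply (+4, +3, +4) → u=2, v=-6, w=23
step 11: apply (-4, -4, +1) → u=-2, v=-10, w=24
step 12: apply (-1, -2, +3) → u=-3, v=-12, w=27

u=-3, v=-12, w=27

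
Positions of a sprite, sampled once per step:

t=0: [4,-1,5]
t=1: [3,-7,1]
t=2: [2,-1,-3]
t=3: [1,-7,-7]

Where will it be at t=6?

[-2,-1,-19]

First: linear, -1 per step → -2 at step 6.
Second: cycles through -1, -7 every 2 steps. Step 6 lands at position 0 of the cycle → -1.
Third: linear, -4 per step → -19 at step 6.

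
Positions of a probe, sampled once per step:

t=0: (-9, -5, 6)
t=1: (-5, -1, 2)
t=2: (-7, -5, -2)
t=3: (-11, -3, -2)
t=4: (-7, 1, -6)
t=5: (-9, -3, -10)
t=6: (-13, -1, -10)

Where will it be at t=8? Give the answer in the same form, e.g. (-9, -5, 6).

The moves between consecutive positions are (+4, +4, -4), (-2, -4, -4), (-4, +2, +0), (+4, +4, -4), (-2, -4, -4), (-4, +2, +0); they repeat the 3-cycle [(+4, +4, -4), (-2, -4, -4), (-4, +2, +0)].
step 7: apply (+4, +4, -4) → (-9, 3, -14)
step 8: apply (-2, -4, -4) → (-11, -1, -18)

(-11, -1, -18)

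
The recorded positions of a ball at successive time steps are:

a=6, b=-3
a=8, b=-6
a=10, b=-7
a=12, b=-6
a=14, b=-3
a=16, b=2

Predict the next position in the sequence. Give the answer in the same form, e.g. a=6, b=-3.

Taking differences between consecutive positions: (+2,-3), (+2,-1), (+2,+1), (+2,+3), (+2,+5). These grow by (+0,+2) each step.
step 6: a=16, b=2 + (+2,+7) → a=18, b=9

a=18, b=9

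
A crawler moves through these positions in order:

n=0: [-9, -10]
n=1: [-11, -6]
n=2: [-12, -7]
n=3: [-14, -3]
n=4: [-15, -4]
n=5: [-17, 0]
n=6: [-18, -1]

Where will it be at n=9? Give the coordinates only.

Differencing gives [-2, +4], [-1, -1], [-2, +4], [-1, -1], [-2, +4], [-1, -1]. This is the pattern [-2, +4], [-1, -1] repeated.
step 7: apply [-2, +4] → [-20, 3]
step 8: apply [-1, -1] → [-21, 2]
step 9: apply [-2, +4] → [-23, 6]

[-23, 6]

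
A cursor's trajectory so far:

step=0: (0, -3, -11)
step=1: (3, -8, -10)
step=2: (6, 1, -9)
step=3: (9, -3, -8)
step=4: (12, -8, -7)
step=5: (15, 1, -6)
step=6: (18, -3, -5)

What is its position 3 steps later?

The first coordinate changes by +3 each step, so at step 9 it is 0 + 9·(3) = 27.
The second coordinate repeats the cycle [-3, -8, 1] with period 3; step 9 mod 3 = 0, giving -3.
The third coordinate changes by +1 each step, so at step 9 it is -11 + 9·(1) = -2.

(27, -3, -2)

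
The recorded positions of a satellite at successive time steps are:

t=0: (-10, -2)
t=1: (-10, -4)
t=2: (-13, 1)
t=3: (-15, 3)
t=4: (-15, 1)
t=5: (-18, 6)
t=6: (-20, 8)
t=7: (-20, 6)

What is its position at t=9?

Differencing gives (+0, -2), (-3, +5), (-2, +2), (+0, -2), (-3, +5), (-2, +2), (+0, -2). This is the pattern (+0, -2), (-3, +5), (-2, +2) repeated.
step 8: apply (-3, +5) → (-23, 11)
step 9: apply (-2, +2) → (-25, 13)

(-25, 13)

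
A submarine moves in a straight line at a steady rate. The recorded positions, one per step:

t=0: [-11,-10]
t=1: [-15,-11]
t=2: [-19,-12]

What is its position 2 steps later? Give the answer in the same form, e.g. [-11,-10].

The position changes by [-4,-1] every step.
step 3: [-19,-12] + [-4,-1] → [-23,-13]
step 4: [-23,-13] + [-4,-1] → [-27,-14]

[-27,-14]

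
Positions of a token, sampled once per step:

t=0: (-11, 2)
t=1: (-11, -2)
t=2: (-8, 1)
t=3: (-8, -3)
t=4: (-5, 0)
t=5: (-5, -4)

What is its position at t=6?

(-2, -1)

Differencing gives (+0, -4), (+3, +3), (+0, -4), (+3, +3), (+0, -4). This is the pattern (+0, -4), (+3, +3) repeated.
step 6: apply (+3, +3) → (-2, -1)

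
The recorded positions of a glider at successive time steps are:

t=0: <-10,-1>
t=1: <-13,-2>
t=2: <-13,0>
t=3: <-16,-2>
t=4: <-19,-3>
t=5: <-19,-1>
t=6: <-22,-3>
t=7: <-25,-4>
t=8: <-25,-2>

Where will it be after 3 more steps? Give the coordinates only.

<-31,-3>

The moves between consecutive positions are <-3,-1>, <+0,+2>, <-3,-2>, <-3,-1>, <+0,+2>, <-3,-2>, <-3,-1>, <+0,+2>; they repeat the 3-cycle [<-3,-1>, <+0,+2>, <-3,-2>].
step 9: apply <-3,-2> → <-28,-4>
step 10: apply <-3,-1> → <-31,-5>
step 11: apply <+0,+2> → <-31,-3>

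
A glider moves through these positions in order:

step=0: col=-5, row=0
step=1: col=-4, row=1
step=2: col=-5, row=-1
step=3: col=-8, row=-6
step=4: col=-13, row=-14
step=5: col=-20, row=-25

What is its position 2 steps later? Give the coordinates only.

First differences are (+1, +1), (-1, -2), (-3, -5), (-5, -8), (-7, -11); their common second difference is (-2, -3) (constant acceleration).
step 6: col=-20, row=-25 + (-9, -14) → col=-29, row=-39
step 7: col=-29, row=-39 + (-11, -17) → col=-40, row=-56

col=-40, row=-56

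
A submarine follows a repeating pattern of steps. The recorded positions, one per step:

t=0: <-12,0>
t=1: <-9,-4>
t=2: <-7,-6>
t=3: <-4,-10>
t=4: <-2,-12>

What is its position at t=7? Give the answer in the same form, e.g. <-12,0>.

<6,-22>

Differencing gives <+3,-4>, <+2,-2>, <+3,-4>, <+2,-2>. This is the pattern <+3,-4>, <+2,-2> repeated.
step 5: apply <+3,-4> → <1,-16>
step 6: apply <+2,-2> → <3,-18>
step 7: apply <+3,-4> → <6,-22>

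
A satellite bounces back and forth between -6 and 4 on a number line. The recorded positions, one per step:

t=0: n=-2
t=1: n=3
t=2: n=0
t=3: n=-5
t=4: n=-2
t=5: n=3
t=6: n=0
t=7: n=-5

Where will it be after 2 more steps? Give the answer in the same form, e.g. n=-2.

n=3

The value travels 5 per step and bounces off the walls at -6 and 4.
  step 8: -5 → -2
  step 9: -2 → 3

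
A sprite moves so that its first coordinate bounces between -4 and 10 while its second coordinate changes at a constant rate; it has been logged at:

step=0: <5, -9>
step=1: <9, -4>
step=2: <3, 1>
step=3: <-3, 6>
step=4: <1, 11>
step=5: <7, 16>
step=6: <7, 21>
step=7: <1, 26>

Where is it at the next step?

<-3, 31>

The first coordinate travels 6 per step and bounces off the walls at -4 and 10.
  step 8: 1 → -3
The second coordinate changes by +5 each step: at step 8 it is 31.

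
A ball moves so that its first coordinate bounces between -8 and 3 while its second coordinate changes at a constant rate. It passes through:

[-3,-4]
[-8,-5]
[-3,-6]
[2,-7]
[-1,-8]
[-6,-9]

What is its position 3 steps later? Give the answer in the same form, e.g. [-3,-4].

The first coordinate reflects between -8 and 3, moving 5 per step.
  step 6: -6 → -5
  step 7: -5 → 0
  step 8: 0 → 1
The second coordinate changes by -1 each step: at step 8 it is -12.

[1,-12]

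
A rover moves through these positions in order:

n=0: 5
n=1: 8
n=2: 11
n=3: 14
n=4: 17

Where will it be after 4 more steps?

29

Each step adds +3 to the position.
step 5: 17 + 3 → 20
step 6: 20 + 3 → 23
step 7: 23 + 3 → 26
step 8: 26 + 3 → 29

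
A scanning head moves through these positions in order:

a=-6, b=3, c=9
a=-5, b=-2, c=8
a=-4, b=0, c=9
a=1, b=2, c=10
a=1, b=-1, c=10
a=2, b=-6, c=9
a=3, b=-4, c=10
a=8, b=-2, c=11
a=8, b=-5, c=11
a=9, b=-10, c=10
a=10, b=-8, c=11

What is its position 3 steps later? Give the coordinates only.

The moves between consecutive positions are (+1, -5, -1), (+1, +2, +1), (+5, +2, +1), (+0, -3, +0), (+1, -5, -1), (+1, +2, +1), (+5, +2, +1), (+0, -3, +0), (+1, -5, -1), (+1, +2, +1); they repeat the 4-cycle [(+1, -5, -1), (+1, +2, +1), (+5, +2, +1), (+0, -3, +0)].
step 11: apply (+5, +2, +1) → a=15, b=-6, c=12
step 12: apply (+0, -3, +0) → a=15, b=-9, c=12
step 13: apply (+1, -5, -1) → a=16, b=-14, c=11

a=16, b=-14, c=11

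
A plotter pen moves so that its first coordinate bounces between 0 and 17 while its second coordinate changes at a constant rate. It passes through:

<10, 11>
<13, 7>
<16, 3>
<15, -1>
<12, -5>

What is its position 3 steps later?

<3, -17>

The first coordinate reflects between 0 and 17, moving 3 per step.
  step 5: 12 → 9
  step 6: 9 → 6
  step 7: 6 → 3
The second coordinate changes by -4 each step: at step 7 it is -17.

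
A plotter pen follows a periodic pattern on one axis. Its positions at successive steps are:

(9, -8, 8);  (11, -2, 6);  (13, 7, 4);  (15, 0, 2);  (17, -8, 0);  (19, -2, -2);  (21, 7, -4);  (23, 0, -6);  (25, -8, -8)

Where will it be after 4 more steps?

(33, -8, -16)

First: linear, +2 per step → 33 at step 12.
Second: cycles through -8, -2, 7, 0 every 4 steps. Step 12 lands at position 0 of the cycle → -8.
Third: linear, -2 per step → -16 at step 12.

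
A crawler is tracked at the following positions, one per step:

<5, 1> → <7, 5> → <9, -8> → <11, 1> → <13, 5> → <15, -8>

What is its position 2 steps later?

First: linear, +2 per step → 19 at step 7.
Second: cycles through 1, 5, -8 every 3 steps. Step 7 lands at position 1 of the cycle → 5.

<19, 5>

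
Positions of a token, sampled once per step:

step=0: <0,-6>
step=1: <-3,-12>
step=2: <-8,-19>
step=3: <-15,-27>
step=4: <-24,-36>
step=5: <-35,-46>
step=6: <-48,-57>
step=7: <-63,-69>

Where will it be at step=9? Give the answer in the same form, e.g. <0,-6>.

Successive displacements: <-3,-6>, <-5,-7>, <-7,-8>, <-9,-9>, <-11,-10>, <-13,-11>, <-15,-12> — each changes by <-2,-1>.
step 8: <-63,-69> + <-17,-13> → <-80,-82>
step 9: <-80,-82> + <-19,-14> → <-99,-96>

<-99,-96>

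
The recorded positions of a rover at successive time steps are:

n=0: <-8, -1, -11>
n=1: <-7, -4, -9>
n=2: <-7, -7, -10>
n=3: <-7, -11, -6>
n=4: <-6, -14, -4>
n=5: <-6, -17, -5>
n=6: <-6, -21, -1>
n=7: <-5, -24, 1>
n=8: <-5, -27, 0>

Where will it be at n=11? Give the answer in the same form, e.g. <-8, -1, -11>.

<-4, -37, 5>

Differencing gives <+1, -3, +2>, <+0, -3, -1>, <+0, -4, +4>, <+1, -3, +2>, <+0, -3, -1>, <+0, -4, +4>, <+1, -3, +2>, <+0, -3, -1>. This is the pattern <+1, -3, +2>, <+0, -3, -1>, <+0, -4, +4> repeated.
step 9: apply <+0, -4, +4> → <-5, -31, 4>
step 10: apply <+1, -3, +2> → <-4, -34, 6>
step 11: apply <+0, -3, -1> → <-4, -37, 5>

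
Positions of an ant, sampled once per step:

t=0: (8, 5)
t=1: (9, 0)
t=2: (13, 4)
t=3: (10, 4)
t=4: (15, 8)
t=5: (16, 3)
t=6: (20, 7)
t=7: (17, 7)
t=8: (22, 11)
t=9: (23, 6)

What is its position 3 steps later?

(29, 14)

Differencing gives (+1, -5), (+4, +4), (-3, +0), (+5, +4), (+1, -5), (+4, +4), (-3, +0), (+5, +4), (+1, -5). This is the pattern (+1, -5), (+4, +4), (-3, +0), (+5, +4) repeated.
step 10: apply (+4, +4) → (27, 10)
step 11: apply (-3, +0) → (24, 10)
step 12: apply (+5, +4) → (29, 14)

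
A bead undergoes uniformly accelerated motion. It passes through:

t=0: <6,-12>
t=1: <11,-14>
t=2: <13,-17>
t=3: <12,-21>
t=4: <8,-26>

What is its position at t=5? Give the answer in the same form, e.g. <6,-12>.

First differences are <+5,-2>, <+2,-3>, <-1,-4>, <-4,-5>; their common second difference is <-3,-1> (constant acceleration).
step 5: <8,-26> + <-7,-6> → <1,-32>

<1,-32>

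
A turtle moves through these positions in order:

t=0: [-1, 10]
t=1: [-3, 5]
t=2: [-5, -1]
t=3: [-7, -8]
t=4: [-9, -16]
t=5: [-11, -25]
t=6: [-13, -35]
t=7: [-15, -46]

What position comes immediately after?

Taking differences between consecutive positions: [-2, -5], [-2, -6], [-2, -7], [-2, -8], [-2, -9], [-2, -10], [-2, -11]. These grow by [+0, -1] each step.
step 8: [-15, -46] + [-2, -12] → [-17, -58]

[-17, -58]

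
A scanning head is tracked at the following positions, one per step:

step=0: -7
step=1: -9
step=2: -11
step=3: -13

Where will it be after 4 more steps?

The position changes by -2 every step.
step 4: -13 − 2 → -15
step 5: -15 − 2 → -17
step 6: -17 − 2 → -19
step 7: -19 − 2 → -21

-21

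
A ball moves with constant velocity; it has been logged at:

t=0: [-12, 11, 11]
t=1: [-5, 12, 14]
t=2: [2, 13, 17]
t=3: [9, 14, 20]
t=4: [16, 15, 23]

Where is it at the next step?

The position changes by [+7, +1, +3] every step.
step 5: [16, 15, 23] + [+7, +1, +3] → [23, 16, 26]

[23, 16, 26]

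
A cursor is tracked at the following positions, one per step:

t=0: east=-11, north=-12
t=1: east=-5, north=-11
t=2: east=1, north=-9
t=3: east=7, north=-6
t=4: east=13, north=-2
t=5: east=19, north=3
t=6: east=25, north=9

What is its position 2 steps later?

east=37, north=24

Successive displacements: (+6, +1), (+6, +2), (+6, +3), (+6, +4), (+6, +5), (+6, +6) — each changes by (+0, +1).
step 7: east=25, north=9 + (+6, +7) → east=31, north=16
step 8: east=31, north=16 + (+6, +8) → east=37, north=24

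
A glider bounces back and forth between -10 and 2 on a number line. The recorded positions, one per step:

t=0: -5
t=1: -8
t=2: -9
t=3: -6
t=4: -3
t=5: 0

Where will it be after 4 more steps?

-8

The value reflects between -10 and 2, moving 3 per step.
  step 6: 0 → 1
  step 7: 1 → -2
  step 8: -2 → -5
  step 9: -5 → -8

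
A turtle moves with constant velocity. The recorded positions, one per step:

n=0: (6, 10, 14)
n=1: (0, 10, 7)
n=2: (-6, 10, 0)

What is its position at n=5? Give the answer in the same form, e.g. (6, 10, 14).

(-24, 10, -21)

The position changes by (-6, +0, -7) every step.
step 3: (-6, 10, 0) + (-6, +0, -7) → (-12, 10, -7)
step 4: (-12, 10, -7) + (-6, +0, -7) → (-18, 10, -14)
step 5: (-18, 10, -14) + (-6, +0, -7) → (-24, 10, -21)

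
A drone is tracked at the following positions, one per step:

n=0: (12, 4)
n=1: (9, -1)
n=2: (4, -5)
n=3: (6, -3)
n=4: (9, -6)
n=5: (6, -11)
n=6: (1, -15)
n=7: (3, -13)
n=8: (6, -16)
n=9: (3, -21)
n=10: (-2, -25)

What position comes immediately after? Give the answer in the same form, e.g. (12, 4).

Step-to-step displacements: (-3, -5), (-5, -4), (+2, +2), (+3, -3), (-3, -5), (-5, -4), (+2, +2), (+3, -3), (-3, -5), (-5, -4) — a repeating cycle of length 4.
step 11: apply (+2, +2) → (0, -23)

(0, -23)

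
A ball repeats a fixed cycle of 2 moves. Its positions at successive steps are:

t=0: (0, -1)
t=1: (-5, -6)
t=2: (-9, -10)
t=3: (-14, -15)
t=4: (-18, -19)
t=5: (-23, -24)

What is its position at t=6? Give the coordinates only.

The moves between consecutive positions are (-5, -5), (-4, -4), (-5, -5), (-4, -4), (-5, -5); they repeat the 2-cycle [(-5, -5), (-4, -4)].
step 6: apply (-4, -4) → (-27, -28)

(-27, -28)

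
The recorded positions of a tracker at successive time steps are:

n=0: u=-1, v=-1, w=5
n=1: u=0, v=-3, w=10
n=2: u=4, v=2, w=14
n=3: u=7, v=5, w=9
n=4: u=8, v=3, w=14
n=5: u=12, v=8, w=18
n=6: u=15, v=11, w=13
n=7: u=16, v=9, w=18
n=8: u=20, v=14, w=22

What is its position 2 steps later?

u=24, v=15, w=22

The moves between consecutive positions are (+1,-2,+5), (+4,+5,+4), (+3,+3,-5), (+1,-2,+5), (+4,+5,+4), (+3,+3,-5), (+1,-2,+5), (+4,+5,+4); they repeat the 3-cycle [(+1,-2,+5), (+4,+5,+4), (+3,+3,-5)].
step 9: apply (+3,+3,-5) → u=23, v=17, w=17
step 10: apply (+1,-2,+5) → u=24, v=15, w=22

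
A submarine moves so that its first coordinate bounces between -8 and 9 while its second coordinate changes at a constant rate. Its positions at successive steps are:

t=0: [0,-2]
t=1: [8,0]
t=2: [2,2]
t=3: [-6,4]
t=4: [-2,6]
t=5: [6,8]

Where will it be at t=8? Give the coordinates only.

The first coordinate travels 8 per step and bounces off the walls at -8 and 9.
  step 6: 6 → 4
  step 7: 4 → -4
  step 8: -4 → -4
The second coordinate changes by +2 each step: at step 8 it is 14.

[-4,14]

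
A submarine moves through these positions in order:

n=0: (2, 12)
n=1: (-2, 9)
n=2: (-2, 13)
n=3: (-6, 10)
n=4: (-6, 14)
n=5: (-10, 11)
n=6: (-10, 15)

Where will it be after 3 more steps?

(-18, 13)

The moves between consecutive positions are (-4, -3), (+0, +4), (-4, -3), (+0, +4), (-4, -3), (+0, +4); they repeat the 2-cycle [(-4, -3), (+0, +4)].
step 7: apply (-4, -3) → (-14, 12)
step 8: apply (+0, +4) → (-14, 16)
step 9: apply (-4, -3) → (-18, 13)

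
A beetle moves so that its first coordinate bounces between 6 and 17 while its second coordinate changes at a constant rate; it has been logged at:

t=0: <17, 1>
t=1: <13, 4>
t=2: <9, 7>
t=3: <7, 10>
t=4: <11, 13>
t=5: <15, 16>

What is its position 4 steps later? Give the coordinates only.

The first coordinate reflects between 6 and 17, moving 4 per step.
  step 6: 15 → 15
  step 7: 15 → 11
  step 8: 11 → 7
  step 9: 7 → 9
The second coordinate changes by +3 each step: at step 9 it is 28.

<9, 28>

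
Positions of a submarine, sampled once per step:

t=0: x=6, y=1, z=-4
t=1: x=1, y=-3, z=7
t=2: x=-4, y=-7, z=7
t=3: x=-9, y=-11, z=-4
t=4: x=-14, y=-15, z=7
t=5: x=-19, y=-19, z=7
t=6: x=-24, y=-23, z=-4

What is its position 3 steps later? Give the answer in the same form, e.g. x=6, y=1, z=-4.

The x coordinate changes by -5 each step, so at step 9 it is 6 + 9·(-5) = -39.
The y coordinate changes by -4 each step, so at step 9 it is 1 + 9·(-4) = -35.
The z coordinate repeats the cycle [-4, 7, 7] with period 3; step 9 mod 3 = 0, giving -4.

x=-39, y=-35, z=-4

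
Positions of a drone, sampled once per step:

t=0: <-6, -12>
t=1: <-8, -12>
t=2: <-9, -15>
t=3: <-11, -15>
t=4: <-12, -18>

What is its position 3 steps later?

Step-to-step displacements: <-2, +0>, <-1, -3>, <-2, +0>, <-1, -3> — a repeating cycle of length 2.
step 5: apply <-2, +0> → <-14, -18>
step 6: apply <-1, -3> → <-15, -21>
step 7: apply <-2, +0> → <-17, -21>

<-17, -21>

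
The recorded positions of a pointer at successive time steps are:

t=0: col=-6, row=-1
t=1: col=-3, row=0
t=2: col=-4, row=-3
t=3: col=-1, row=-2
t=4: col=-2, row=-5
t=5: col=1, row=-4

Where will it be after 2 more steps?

Differencing gives (+3,+1), (-1,-3), (+3,+1), (-1,-3), (+3,+1). This is the pattern (+3,+1), (-1,-3) repeated.
step 6: apply (-1,-3) → col=0, row=-7
step 7: apply (+3,+1) → col=3, row=-6

col=3, row=-6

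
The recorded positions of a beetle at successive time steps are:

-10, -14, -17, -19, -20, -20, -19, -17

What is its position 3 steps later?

First differences are -4, -3, -2, -1, +0, +1, +2; their common second difference is +1 (constant acceleration).
step 8: -17 + 3 → -14
step 9: -14 + 4 → -10
step 10: -10 + 5 → -5

-5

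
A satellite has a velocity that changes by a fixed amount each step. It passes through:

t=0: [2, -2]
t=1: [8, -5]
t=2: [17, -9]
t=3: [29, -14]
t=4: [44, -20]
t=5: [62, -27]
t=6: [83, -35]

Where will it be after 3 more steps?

[164, -65]

First differences are [+6, -3], [+9, -4], [+12, -5], [+15, -6], [+18, -7], [+21, -8]; their common second difference is [+3, -1] (constant acceleration).
step 7: [83, -35] + [+24, -9] → [107, -44]
step 8: [107, -44] + [+27, -10] → [134, -54]
step 9: [134, -54] + [+30, -11] → [164, -65]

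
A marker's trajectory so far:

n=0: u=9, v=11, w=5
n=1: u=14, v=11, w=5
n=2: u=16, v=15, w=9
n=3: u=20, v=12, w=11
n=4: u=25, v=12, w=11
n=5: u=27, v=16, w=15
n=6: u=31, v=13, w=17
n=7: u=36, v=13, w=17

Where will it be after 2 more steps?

Differencing gives (+5, +0, +0), (+2, +4, +4), (+4, -3, +2), (+5, +0, +0), (+2, +4, +4), (+4, -3, +2), (+5, +0, +0). This is the pattern (+5, +0, +0), (+2, +4, +4), (+4, -3, +2) repeated.
step 8: apply (+2, +4, +4) → u=38, v=17, w=21
step 9: apply (+4, -3, +2) → u=42, v=14, w=23

u=42, v=14, w=23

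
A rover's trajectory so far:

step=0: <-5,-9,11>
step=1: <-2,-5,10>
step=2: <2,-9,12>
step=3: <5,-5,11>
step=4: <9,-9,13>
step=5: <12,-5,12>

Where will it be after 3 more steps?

Step-to-step displacements: <+3,+4,-1>, <+4,-4,+2>, <+3,+4,-1>, <+4,-4,+2>, <+3,+4,-1> — a repeating cycle of length 2.
step 6: apply <+4,-4,+2> → <16,-9,14>
step 7: apply <+3,+4,-1> → <19,-5,13>
step 8: apply <+4,-4,+2> → <23,-9,15>

<23,-9,15>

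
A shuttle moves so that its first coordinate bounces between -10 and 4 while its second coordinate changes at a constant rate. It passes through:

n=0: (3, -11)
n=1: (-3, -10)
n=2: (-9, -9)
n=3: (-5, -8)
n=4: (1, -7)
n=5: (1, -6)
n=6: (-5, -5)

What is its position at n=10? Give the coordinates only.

The first coordinate travels 6 per step and bounces off the walls at -10 and 4.
  step 7: -5 → -9
  step 8: -9 → -3
  step 9: -3 → 3
  step 10: 3 → -1
The second coordinate changes by +1 each step: at step 10 it is -1.

(-1, -1)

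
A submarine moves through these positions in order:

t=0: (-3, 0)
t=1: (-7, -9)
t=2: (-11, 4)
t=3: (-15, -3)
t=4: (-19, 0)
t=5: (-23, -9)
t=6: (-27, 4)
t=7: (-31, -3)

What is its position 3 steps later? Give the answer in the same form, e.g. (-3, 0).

The first coordinate changes by -4 each step, so at step 10 it is -3 + 10·(-4) = -43.
The second coordinate repeats the cycle [0, -9, 4, -3] with period 4; step 10 mod 4 = 2, giving 4.

(-43, 4)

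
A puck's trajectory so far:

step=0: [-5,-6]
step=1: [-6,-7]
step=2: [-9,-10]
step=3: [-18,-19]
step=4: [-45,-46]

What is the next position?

The jumps are [-1,-1], [-3,-3], [-9,-9], [-27,-27] — a geometric progression with ratio 3.
step 5: [-45,-46] + [-81,-81] → [-126,-127]

[-126,-127]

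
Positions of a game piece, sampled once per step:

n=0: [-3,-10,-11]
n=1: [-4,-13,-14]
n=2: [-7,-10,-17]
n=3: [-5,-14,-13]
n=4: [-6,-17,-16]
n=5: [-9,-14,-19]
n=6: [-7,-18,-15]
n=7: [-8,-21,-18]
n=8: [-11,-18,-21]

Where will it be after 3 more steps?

[-13,-22,-23]

Step-to-step displacements: [-1,-3,-3], [-3,+3,-3], [+2,-4,+4], [-1,-3,-3], [-3,+3,-3], [+2,-4,+4], [-1,-3,-3], [-3,+3,-3] — a repeating cycle of length 3.
step 9: apply [+2,-4,+4] → [-9,-22,-17]
step 10: apply [-1,-3,-3] → [-10,-25,-20]
step 11: apply [-3,+3,-3] → [-13,-22,-23]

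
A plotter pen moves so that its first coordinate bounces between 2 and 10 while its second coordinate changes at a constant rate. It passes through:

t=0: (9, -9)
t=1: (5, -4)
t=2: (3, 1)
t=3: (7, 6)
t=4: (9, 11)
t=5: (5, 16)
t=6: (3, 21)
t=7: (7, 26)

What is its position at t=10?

(3, 41)

The first coordinate travels 4 per step and bounces off the walls at 2 and 10.
  step 8: 7 → 9
  step 9: 9 → 5
  step 10: 5 → 3
The second coordinate changes by +5 each step: at step 10 it is 41.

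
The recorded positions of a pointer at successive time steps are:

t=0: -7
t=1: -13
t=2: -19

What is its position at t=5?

The position changes by -6 every step.
step 3: -19 − 6 → -25
step 4: -25 − 6 → -31
step 5: -31 − 6 → -37

-37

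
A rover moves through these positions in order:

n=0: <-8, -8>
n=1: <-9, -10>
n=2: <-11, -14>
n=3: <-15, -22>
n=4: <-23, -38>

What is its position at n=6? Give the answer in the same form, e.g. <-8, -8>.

Consecutive displacements <-1, -2>, <-2, -4>, <-4, -8>, <-8, -16> scale by a factor of 2 each step.
step 5: <-23, -38> + <-16, -32> → <-39, -70>
step 6: <-39, -70> + <-32, -64> → <-71, -134>

<-71, -134>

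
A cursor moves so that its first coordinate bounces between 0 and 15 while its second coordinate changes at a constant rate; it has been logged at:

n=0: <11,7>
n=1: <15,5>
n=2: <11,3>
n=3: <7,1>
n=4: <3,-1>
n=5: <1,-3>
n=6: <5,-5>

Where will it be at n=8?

<13,-9>

The first coordinate reflects between 0 and 15, moving 4 per step.
  step 7: 5 → 9
  step 8: 9 → 13
The second coordinate changes by -2 each step: at step 8 it is -9.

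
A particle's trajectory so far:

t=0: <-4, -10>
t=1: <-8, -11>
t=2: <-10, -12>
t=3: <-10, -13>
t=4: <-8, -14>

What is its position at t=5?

<-4, -15>

Successive displacements: <-4, -1>, <-2, -1>, <+0, -1>, <+2, -1> — each changes by <+2, +0>.
step 5: <-8, -14> + <+4, -1> → <-4, -15>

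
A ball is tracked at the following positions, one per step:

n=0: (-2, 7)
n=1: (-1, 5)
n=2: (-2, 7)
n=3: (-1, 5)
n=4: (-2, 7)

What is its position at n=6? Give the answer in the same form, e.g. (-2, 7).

Step-to-step displacements: (+1, -2), (-1, +2), (+1, -2), (-1, +2); each is -1× the previous.
step 5: (-2, 7) + (+1, -2) → (-1, 5)
step 6: (-1, 5) + (-1, +2) → (-2, 7)

(-2, 7)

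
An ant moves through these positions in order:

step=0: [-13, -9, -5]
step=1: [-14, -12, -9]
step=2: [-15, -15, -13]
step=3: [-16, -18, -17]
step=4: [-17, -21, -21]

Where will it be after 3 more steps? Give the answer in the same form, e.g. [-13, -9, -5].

[-20, -30, -33]

Each step adds [-1, -3, -4] to the position.
step 5: [-17, -21, -21] + [-1, -3, -4] → [-18, -24, -25]
step 6: [-18, -24, -25] + [-1, -3, -4] → [-19, -27, -29]
step 7: [-19, -27, -29] + [-1, -3, -4] → [-20, -30, -33]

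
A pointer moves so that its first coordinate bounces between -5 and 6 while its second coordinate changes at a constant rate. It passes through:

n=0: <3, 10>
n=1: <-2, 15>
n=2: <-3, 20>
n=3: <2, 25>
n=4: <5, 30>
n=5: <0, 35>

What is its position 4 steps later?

The first coordinate reflects between -5 and 6, moving 5 per step.
  step 6: 0 → -5
  step 7: -5 → 0
  step 8: 0 → 5
  step 9: 5 → 2
The second coordinate changes by +5 each step: at step 9 it is 55.

<2, 55>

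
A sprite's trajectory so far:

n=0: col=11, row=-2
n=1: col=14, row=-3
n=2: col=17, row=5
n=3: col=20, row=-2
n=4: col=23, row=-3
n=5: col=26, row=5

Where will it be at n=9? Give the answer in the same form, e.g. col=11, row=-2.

Col: linear, +3 per step → 38 at step 9.
Row: cycles through -2, -3, 5 every 3 steps. Step 9 lands at position 0 of the cycle → -2.

col=38, row=-2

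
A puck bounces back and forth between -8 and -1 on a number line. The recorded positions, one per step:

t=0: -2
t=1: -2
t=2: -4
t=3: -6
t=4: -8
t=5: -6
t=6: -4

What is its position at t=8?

The value travels 2 per step and bounces off the walls at -8 and -1.
  step 7: -4 → -2
  step 8: -2 → -2

-2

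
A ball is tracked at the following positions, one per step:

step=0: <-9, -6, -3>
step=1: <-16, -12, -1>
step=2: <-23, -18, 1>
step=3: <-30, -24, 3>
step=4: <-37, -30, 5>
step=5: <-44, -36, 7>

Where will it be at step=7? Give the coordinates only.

<-58, -48, 11>

Each step adds <-7, -6, +2> to the position.
step 6: <-44, -36, 7> + <-7, -6, +2> → <-51, -42, 9>
step 7: <-51, -42, 9> + <-7, -6, +2> → <-58, -48, 11>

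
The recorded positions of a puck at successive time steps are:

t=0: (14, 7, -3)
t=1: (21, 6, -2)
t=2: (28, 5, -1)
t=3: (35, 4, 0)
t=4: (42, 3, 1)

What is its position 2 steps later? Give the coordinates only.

(56, 1, 3)

Constant displacement of (+7, -1, +1) per step.
step 5: (42, 3, 1) + (+7, -1, +1) → (49, 2, 2)
step 6: (49, 2, 2) + (+7, -1, +1) → (56, 1, 3)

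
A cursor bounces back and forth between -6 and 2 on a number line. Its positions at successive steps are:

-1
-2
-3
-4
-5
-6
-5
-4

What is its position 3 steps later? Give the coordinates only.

-1

The value reflects between -6 and 2, moving 1 per step.
  step 8: -4 → -3
  step 9: -3 → -2
  step 10: -2 → -1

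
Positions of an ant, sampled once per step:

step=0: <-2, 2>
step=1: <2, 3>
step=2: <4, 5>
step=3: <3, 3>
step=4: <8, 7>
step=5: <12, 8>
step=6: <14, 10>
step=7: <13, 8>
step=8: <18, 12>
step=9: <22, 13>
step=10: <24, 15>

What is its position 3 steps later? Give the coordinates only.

<32, 18>

The moves between consecutive positions are <+4, +1>, <+2, +2>, <-1, -2>, <+5, +4>, <+4, +1>, <+2, +2>, <-1, -2>, <+5, +4>, <+4, +1>, <+2, +2>; they repeat the 4-cycle [<+4, +1>, <+2, +2>, <-1, -2>, <+5, +4>].
step 11: apply <-1, -2> → <23, 13>
step 12: apply <+5, +4> → <28, 17>
step 13: apply <+4, +1> → <32, 18>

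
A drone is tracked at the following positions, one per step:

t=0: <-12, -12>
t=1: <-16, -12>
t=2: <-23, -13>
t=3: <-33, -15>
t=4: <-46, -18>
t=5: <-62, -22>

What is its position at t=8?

Successive displacements: <-4, +0>, <-7, -1>, <-10, -2>, <-13, -3>, <-16, -4> — each changes by <-3, -1>.
step 6: <-62, -22> + <-19, -5> → <-81, -27>
step 7: <-81, -27> + <-22, -6> → <-103, -33>
step 8: <-103, -33> + <-25, -7> → <-128, -40>

<-128, -40>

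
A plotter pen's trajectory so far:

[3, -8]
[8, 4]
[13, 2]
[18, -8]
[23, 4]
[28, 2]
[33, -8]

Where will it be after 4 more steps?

First: linear, +5 per step → 53 at step 10.
Second: cycles through -8, 4, 2 every 3 steps. Step 10 lands at position 1 of the cycle → 4.

[53, 4]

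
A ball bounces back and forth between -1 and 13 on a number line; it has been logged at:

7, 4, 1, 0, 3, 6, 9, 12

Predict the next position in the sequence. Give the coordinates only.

11

The value reflects between -1 and 13, moving 3 per step.
  step 8: 12 → 11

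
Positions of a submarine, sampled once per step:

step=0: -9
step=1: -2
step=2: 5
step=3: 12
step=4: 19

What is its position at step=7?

Each step adds +7 to the position.
step 5: 19 + 7 → 26
step 6: 26 + 7 → 33
step 7: 33 + 7 → 40

40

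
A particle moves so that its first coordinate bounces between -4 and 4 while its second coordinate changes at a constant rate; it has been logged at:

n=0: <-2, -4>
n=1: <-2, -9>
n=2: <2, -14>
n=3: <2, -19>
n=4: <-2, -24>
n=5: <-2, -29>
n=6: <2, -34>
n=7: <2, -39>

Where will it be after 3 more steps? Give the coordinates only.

<2, -54>

The first coordinate reflects between -4 and 4, moving 4 per step.
  step 8: 2 → -2
  step 9: -2 → -2
  step 10: -2 → 2
The second coordinate changes by -5 each step: at step 10 it is -54.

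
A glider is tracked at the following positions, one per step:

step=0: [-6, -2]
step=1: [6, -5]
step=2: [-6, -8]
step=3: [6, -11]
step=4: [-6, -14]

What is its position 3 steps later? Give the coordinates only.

[6, -23]

First: cycles through -6, 6 every 2 steps. Step 7 lands at position 1 of the cycle → 6.
Second: linear, -3 per step → -23 at step 7.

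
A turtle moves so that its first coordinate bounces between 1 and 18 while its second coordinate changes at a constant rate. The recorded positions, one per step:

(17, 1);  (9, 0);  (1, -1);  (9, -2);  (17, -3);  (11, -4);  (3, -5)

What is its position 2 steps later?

(15, -7)

The first coordinate reflects between 1 and 18, moving 8 per step.
  step 7: 3 → 7
  step 8: 7 → 15
The second coordinate changes by -1 each step: at step 8 it is -7.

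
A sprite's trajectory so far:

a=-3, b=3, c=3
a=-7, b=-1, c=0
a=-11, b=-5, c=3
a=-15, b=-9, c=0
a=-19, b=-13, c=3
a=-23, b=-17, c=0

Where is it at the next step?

The a coordinate changes by -4 each step, so at step 6 it is -3 + 6·(-4) = -27.
The b coordinate changes by -4 each step, so at step 6 it is 3 + 6·(-4) = -21.
The c coordinate repeats the cycle [3, 0] with period 2; step 6 mod 2 = 0, giving 3.

a=-27, b=-21, c=3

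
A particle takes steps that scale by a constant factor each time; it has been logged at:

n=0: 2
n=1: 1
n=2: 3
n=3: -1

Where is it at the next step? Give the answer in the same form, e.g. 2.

7

Step-to-step displacements: -1, +2, -4; each is -2× the previous.
step 4: -1 + 8 → 7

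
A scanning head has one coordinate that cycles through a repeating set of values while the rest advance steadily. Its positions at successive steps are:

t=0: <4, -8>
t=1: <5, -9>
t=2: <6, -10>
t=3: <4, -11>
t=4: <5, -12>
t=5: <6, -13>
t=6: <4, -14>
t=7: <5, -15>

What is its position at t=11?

<6, -19>

The first coordinate repeats the cycle [4, 5, 6] with period 3; step 11 mod 3 = 2, giving 6.
The second coordinate changes by -1 each step, so at step 11 it is -8 + 11·(-1) = -19.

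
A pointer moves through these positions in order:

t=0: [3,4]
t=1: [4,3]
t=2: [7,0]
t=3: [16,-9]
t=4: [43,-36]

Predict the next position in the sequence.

The jumps are [+1,-1], [+3,-3], [+9,-9], [+27,-27] — a geometric progression with ratio 3.
step 5: [43,-36] + [+81,-81] → [124,-117]

[124,-117]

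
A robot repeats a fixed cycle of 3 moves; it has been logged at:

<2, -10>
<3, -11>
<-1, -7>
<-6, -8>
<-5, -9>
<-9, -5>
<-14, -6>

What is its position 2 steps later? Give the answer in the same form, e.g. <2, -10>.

<-17, -3>

Differencing gives <+1, -1>, <-4, +4>, <-5, -1>, <+1, -1>, <-4, +4>, <-5, -1>. This is the pattern <+1, -1>, <-4, +4>, <-5, -1> repeated.
step 7: apply <+1, -1> → <-13, -7>
step 8: apply <-4, +4> → <-17, -3>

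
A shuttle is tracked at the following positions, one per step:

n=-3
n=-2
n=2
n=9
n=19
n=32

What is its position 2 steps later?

Successive displacements: +1, +4, +7, +10, +13 — each changes by +3.
step 6: 32 + 16 → n=48
step 7: 48 + 19 → n=67

n=67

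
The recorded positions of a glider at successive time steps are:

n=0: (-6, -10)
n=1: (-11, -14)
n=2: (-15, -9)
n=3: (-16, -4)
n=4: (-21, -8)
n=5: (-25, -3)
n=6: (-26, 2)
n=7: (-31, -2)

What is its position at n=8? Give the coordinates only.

(-35, 3)

The moves between consecutive positions are (-5, -4), (-4, +5), (-1, +5), (-5, -4), (-4, +5), (-1, +5), (-5, -4); they repeat the 3-cycle [(-5, -4), (-4, +5), (-1, +5)].
step 8: apply (-4, +5) → (-35, 3)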